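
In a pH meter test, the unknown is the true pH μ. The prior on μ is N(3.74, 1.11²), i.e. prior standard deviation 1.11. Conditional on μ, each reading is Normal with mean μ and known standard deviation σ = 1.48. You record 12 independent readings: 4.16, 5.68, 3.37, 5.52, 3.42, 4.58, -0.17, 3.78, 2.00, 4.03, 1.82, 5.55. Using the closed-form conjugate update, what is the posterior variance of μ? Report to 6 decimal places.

0.158981

For Normal data with known variance σ², a Normal(μ₀, σ₀²) prior on μ is conjugate. Posterior precision = 1/σ₀² + n/σ²; posterior mean is the precision-weighted average of μ₀ and x̄.
σ₀² = 1.11² = 1.2321, σ² = 1.48² = 2.1904; σ² + n·σ₀² = 2.1904 + 12·1.2321 = 16.9756.
Posterior precision = 1/σ₀² + n/σ² = 1/1.2321 + 12/2.1904 = (σ² + n·σ₀²)/(σ₀²σ²) = 16.9756/(1.2321·2.1904); posterior variance σₙ² = σ₀²σ²/(σ² + n·σ₀²) = 1.2321·2.1904/16.9756 = 0.158981.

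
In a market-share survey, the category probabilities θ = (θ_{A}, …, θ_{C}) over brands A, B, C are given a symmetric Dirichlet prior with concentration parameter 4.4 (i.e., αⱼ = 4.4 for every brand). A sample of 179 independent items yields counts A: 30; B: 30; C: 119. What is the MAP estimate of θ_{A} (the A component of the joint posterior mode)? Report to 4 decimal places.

The Dirichlet prior is conjugate to the Multinomial likelihood: each posterior αⱼ = prior αⱼ + observed count nⱼ.
Posterior concentration: (34.4, 34.4, 123.4), total = 192.2.
Joint mode component: (α_{A}−1)/(Σα−K) = 33.4/189.2 = 0.1765.

0.1765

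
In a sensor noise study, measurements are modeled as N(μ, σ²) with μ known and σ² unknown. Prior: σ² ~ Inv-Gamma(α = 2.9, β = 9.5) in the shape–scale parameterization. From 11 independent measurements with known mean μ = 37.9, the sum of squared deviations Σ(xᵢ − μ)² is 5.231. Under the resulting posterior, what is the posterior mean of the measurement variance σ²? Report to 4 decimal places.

1.6372

With known mean μ and an Inverse-Gamma(α, β) prior on σ², the Normal likelihood is conjugate: posterior is Inv-Gamma(α + n/2, β + Σ(xᵢ−μ)²/2).
Posterior: Inv-Gamma(2.9 + 11/2, 9.5 + 5.231/2) = Inv-Gamma(8.40, 12.1155).
E[σ²|data] = β/(α−1) = 12.1155/7.40 = 1.6372.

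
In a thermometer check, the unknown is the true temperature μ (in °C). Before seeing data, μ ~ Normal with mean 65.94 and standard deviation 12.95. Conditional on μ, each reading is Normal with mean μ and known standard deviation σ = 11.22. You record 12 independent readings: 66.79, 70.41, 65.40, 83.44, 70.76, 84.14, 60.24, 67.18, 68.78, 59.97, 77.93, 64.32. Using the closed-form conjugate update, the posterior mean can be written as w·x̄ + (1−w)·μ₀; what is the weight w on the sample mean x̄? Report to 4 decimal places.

0.9411

For Normal data with known variance σ², a Normal(μ₀, σ₀²) prior on μ is conjugate. Posterior precision = 1/σ₀² + n/σ²; posterior mean is the precision-weighted average of μ₀ and x̄.
σ₀² = 12.95² = 167.7025, σ² = 11.22² = 125.8884. Prior precision 1/σ₀² = 1/167.7025; data precision n/σ² = 12/125.8884.
w = (n/σ²)/(1/σ₀² + n/σ²) = n·σ₀²/(σ² + n·σ₀²) = 12·167.7025/(125.8884 + 12·167.7025) = 2012.43/2138.3184 = 0.9411.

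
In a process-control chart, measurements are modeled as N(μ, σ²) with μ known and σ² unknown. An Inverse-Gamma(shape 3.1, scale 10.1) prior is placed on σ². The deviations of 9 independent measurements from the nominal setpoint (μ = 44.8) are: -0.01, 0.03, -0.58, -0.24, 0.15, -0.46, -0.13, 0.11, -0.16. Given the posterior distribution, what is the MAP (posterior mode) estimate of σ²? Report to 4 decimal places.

1.2142

With known mean μ and an Inverse-Gamma(α, β) prior on σ², the Normal likelihood is conjugate: posterior is Inv-Gamma(α + n/2, β + Σ(xᵢ−μ)²/2).
Σ(xᵢ−μ)² = (-0.01)² + (0.03)² + (-0.58)² + (-0.24)² + (0.15)² + (-0.46)² + (-0.13)² + (0.11)² + (-0.16)² = 0.6837.
Posterior: Inv-Gamma(3.1 + 9/2, 10.1 + 0.6837/2) = Inv-Gamma(7.60, 10.44185).
Mode = β/(α+1) = 10.44185/8.60 = 1.2142.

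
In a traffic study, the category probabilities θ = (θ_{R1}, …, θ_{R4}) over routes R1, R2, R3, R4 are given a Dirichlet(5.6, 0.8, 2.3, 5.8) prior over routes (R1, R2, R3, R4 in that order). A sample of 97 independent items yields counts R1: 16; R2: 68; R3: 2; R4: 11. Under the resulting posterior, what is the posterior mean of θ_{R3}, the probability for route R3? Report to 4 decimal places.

The Dirichlet prior is conjugate to the Multinomial likelihood: each posterior αⱼ = prior αⱼ + observed count nⱼ.
Posterior concentration: (21.6, 68.8, 4.3, 16.8), total = 111.5.
E[θ_{R3}|data] = α_{R3}/Σα = 4.3/111.5 = 0.0386.

0.0386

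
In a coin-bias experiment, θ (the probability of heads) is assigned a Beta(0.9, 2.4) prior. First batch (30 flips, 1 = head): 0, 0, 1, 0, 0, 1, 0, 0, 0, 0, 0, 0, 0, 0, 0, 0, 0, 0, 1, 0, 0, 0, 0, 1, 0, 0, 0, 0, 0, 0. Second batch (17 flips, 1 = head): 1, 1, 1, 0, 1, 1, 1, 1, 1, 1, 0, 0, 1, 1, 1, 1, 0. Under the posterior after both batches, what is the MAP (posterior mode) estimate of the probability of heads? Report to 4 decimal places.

0.3499

The Beta prior is conjugate to a Binomial/Bernoulli likelihood; the update adds successes to α and failures to β.
After batch 1: Beta(0.9+4, 2.4+26) = Beta(4.9, 28.4).
After batch 2: Beta(4.9+13, 28.4+4) = Beta(17.9, 32.4).
Mode of Beta(a,b) for a,b>1 is (a−1)/(a+b−2) = 16.9/48.3 = 0.3499.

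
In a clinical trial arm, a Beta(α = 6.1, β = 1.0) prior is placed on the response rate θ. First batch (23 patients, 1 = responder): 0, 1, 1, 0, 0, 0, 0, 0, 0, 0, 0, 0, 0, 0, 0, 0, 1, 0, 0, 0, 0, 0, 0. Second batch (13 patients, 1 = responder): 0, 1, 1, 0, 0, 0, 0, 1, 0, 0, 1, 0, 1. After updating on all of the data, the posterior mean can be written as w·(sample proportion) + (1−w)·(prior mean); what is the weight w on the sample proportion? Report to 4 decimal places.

The Beta prior is conjugate to a Binomial/Bernoulli likelihood; the update adds successes to α and failures to β.
Total number of patients: n = 23 + 13 = 36.
Posterior mean = (α₀+k)/(α₀+β₀+n) = [n/(α₀+β₀+n)]·(k/n) + [(α₀+β₀)/(α₀+β₀+n)]·α₀/(α₀+β₀), so only n and the prior enter the weight.
The weight on the data is w = n/(α₀+β₀+n) = 36/(6.1+1.0+36) = 36/43.1 = 0.8353.

0.8353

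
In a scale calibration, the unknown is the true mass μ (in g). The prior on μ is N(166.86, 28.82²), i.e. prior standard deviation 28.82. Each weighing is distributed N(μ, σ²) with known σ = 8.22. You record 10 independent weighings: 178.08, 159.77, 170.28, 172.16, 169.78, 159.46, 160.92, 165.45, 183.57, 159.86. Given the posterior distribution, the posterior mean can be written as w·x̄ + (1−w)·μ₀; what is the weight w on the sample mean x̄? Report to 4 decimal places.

0.9919

For Normal data with known variance σ², a Normal(μ₀, σ₀²) prior on μ is conjugate. Posterior precision = 1/σ₀² + n/σ²; posterior mean is the precision-weighted average of μ₀ and x̄.
σ₀² = 28.82² = 830.5924, σ² = 8.22² = 67.5684. Prior precision 1/σ₀² = 1/830.5924; data precision n/σ² = 10/67.5684.
w = (n/σ²)/(1/σ₀² + n/σ²) = n·σ₀²/(σ² + n·σ₀²) = 10·830.5924/(67.5684 + 10·830.5924) = 8305.924/8373.4924 = 0.9919.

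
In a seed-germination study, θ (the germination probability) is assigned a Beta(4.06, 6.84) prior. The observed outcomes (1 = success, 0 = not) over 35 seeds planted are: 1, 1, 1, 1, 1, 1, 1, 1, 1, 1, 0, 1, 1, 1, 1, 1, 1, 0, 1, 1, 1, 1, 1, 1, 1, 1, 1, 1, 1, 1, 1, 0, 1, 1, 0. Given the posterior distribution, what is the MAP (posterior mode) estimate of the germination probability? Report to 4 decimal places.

The Beta prior is conjugate to a Binomial/Bernoulli likelihood; the update adds successes to α and failures to β.
Posterior: Beta(α+k, β+n−k) = Beta(4.06+31, 6.84+4) = Beta(35.06, 10.84).
Mode of Beta(a,b) for a,b>1 is (a−1)/(a+b−2) = 34.06/43.90 = 0.7759.

0.7759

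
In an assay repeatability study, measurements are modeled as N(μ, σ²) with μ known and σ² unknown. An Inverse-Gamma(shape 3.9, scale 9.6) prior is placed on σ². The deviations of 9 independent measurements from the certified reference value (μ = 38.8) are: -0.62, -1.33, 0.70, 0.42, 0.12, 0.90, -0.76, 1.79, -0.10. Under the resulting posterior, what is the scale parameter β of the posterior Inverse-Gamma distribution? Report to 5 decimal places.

With known mean μ and an Inverse-Gamma(α, β) prior on σ², the Normal likelihood is conjugate: posterior is Inv-Gamma(α + n/2, β + Σ(xᵢ−μ)²/2).
Σ(xᵢ−μ)² = (-0.62)² + (-1.33)² + (0.70)² + (0.42)² + (0.12)² + (0.90)² + (-0.76)² + (1.79)² + (-0.10)² = 7.4358.
Posterior: Inv-Gamma(3.9 + 9/2, 9.6 + 7.4358/2) = Inv-Gamma(8.40, 13.31790).
Posterior β = 13.31790.

13.31790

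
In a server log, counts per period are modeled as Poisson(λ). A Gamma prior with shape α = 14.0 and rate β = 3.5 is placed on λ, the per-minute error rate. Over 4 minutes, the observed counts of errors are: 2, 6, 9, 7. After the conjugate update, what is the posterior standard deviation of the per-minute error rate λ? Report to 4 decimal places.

With a Gamma(shape α, rate β) prior, the Poisson likelihood is conjugate: the posterior is Gamma(α + ΣXᵢ, β + n).
Sum of counts S = 24 over n = 4 minutes.
Posterior: Gamma(α+S, β+n) = Gamma(14.0+24, 3.5+4) = Gamma(38.0, 7.5).
SD = √α/β = √38.0/7.5 = 0.8219.

0.8219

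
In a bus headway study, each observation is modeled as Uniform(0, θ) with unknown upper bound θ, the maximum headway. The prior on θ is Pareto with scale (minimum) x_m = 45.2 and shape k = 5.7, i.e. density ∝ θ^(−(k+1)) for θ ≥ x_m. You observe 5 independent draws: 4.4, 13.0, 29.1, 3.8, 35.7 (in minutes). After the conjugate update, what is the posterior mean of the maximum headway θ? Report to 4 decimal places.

49.8598

A Pareto(scale x_m, shape k) prior on the upper bound θ of Uniform(0, θ) is conjugate: posterior is Pareto(max(x_m, max xᵢ), k + n).
Sample maximum = 35.7; prior scale x_m = 45.2 → posterior scale = max = 45.2.
Posterior shape = 5.7 + 5 = 10.7.
E[θ|data] = k·x_m/(k−1) = 10.7·45.2/9.7 = 49.8598.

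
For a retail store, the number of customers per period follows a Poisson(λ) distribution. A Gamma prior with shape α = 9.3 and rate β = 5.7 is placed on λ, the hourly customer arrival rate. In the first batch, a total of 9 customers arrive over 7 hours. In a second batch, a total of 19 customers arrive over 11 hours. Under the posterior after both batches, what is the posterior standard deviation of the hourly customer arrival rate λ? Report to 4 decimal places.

0.2577

With a Gamma(shape α, rate β) prior, the Poisson likelihood is conjugate: the posterior is Gamma(α + ΣXᵢ, β + n).
After batch 1: Gamma(α+S, β+n) = Gamma(9.3+9, 5.7+7) = Gamma(18.3, 12.7).
After batch 2: Gamma(α+S, β+n) = Gamma(18.3+19, 12.7+11) = Gamma(37.3, 23.7).
SD = √α/β = √37.3/23.7 = 0.2577.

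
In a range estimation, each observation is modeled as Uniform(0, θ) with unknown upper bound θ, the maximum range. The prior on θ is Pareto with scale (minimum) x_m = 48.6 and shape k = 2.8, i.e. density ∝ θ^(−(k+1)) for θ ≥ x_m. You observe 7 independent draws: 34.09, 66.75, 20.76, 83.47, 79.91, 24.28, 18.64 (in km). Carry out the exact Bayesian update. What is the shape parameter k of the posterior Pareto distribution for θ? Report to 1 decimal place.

A Pareto(scale x_m, shape k) prior on the upper bound θ of Uniform(0, θ) is conjugate: posterior is Pareto(max(x_m, max xᵢ), k + n).
Sample maximum = 83.47; prior scale x_m = 48.6 → posterior scale = max = 83.47.
Posterior shape = 2.8 + 7 = 9.8.
Posterior shape k = 9.8.

9.8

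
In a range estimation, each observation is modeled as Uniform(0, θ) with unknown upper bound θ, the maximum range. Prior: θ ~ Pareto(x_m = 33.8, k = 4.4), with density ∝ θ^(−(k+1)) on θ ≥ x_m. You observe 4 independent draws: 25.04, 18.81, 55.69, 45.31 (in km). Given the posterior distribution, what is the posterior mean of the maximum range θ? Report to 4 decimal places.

63.2157

A Pareto(scale x_m, shape k) prior on the upper bound θ of Uniform(0, θ) is conjugate: posterior is Pareto(max(x_m, max xᵢ), k + n).
Sample maximum = 55.69; prior scale x_m = 33.8 → posterior scale = max = 55.69.
Posterior shape = 4.4 + 4 = 8.4.
E[θ|data] = k·x_m/(k−1) = 8.4·55.69/7.4 = 63.2157.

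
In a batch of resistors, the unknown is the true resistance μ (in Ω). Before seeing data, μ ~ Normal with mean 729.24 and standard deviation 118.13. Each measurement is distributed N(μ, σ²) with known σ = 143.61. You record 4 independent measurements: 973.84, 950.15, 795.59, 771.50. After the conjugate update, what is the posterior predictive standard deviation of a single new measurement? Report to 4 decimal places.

156.1689

For Normal data with known variance σ², a Normal(μ₀, σ₀²) prior on μ is conjugate. Posterior precision = 1/σ₀² + n/σ²; posterior mean is the precision-weighted average of μ₀ and x̄.
σ₀² = 118.13² = 13954.6969, σ² = 143.61² = 20623.8321; σ² + n·σ₀² = 20623.8321 + 4·13954.6969 = 76442.6197.
Posterior precision = 1/σ₀² + n/σ² = 1/13954.6969 + 4/20623.8321 = (σ² + n·σ₀²)/(σ₀²σ²) = 76442.6197/(13954.6969·20623.8321); posterior variance σₙ² = σ₀²σ²/(σ² + n·σ₀²) = 13954.6969·20623.8321/76442.6197 = 3764.906632.
Predictive variance for one new observation = σₙ² + σ² = 13954.6969·20623.8321/76442.6197 + 20623.8321 = σ²·(σ₀² + 76442.6197)/76442.6197 = 20623.8321·90397.3166/76442.6197 = 24388.738732; SD = √(20623.8321·90397.3166/76442.6197) = 156.1689.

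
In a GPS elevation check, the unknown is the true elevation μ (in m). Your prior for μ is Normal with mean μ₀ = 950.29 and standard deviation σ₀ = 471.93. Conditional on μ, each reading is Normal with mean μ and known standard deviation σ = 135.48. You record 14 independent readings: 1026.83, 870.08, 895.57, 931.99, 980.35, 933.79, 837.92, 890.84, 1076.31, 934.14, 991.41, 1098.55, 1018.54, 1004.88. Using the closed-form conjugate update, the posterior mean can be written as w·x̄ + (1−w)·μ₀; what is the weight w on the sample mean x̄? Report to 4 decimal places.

0.9941

For Normal data with known variance σ², a Normal(μ₀, σ₀²) prior on μ is conjugate. Posterior precision = 1/σ₀² + n/σ²; posterior mean is the precision-weighted average of μ₀ and x̄.
σ₀² = 471.93² = 222717.9249, σ² = 135.48² = 18354.8304. Prior precision 1/σ₀² = 1/222717.9249; data precision n/σ² = 14/18354.8304.
w = (n/σ²)/(1/σ₀² + n/σ²) = n·σ₀²/(σ² + n·σ₀²) = 14·222717.9249/(18354.8304 + 14·222717.9249) = 3118050.9486/3136405.779 = 0.9941.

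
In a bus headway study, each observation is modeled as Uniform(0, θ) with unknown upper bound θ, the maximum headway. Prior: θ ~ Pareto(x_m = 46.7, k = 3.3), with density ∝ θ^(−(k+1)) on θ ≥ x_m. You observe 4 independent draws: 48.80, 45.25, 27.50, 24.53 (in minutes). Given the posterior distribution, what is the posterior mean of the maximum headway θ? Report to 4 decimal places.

56.5460

A Pareto(scale x_m, shape k) prior on the upper bound θ of Uniform(0, θ) is conjugate: posterior is Pareto(max(x_m, max xᵢ), k + n).
Sample maximum = 48.80; prior scale x_m = 46.7 → posterior scale = max = 48.80.
Posterior shape = 3.3 + 4 = 7.3.
E[θ|data] = k·x_m/(k−1) = 7.3·48.80/6.3 = 56.5460.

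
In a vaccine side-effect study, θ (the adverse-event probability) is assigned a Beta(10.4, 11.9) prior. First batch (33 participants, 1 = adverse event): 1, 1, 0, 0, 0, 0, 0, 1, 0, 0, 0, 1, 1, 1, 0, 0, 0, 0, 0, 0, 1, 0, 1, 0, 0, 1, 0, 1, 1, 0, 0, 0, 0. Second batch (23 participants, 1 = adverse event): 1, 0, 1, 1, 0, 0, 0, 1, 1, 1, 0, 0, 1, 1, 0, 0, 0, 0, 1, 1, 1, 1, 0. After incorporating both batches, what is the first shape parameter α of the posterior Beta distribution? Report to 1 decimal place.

The Beta prior is conjugate to a Binomial/Bernoulli likelihood; the update adds successes to α and failures to β.
After batch 1: Beta(10.4+11, 11.9+22) = Beta(21.4, 33.9).
After batch 2: Beta(21.4+12, 33.9+11) = Beta(33.4, 44.9).
Posterior α = 33.4.

33.4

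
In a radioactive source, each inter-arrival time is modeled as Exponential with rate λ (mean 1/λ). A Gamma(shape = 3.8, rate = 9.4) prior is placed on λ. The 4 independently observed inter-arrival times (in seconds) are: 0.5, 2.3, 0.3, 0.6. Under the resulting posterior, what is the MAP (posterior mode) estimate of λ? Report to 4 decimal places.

0.5191

With a Gamma(shape α, rate β) prior on the exponential rate λ, the posterior after n observations with total T = Σxᵢ is Gamma(α+n, β+T).
Sum of observations T = 3.7 seconds; n = 4.
Posterior: Gamma(3.8+4, 9.4+3.7) = Gamma(7.8, 13.1).
Mode = (α−1)/β = 0.5191.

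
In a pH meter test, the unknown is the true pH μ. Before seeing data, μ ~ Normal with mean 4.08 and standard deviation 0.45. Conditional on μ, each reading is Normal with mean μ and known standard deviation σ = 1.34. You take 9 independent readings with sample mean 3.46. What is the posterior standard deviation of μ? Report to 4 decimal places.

0.3170

For Normal data with known variance σ², a Normal(μ₀, σ₀²) prior on μ is conjugate. Posterior precision = 1/σ₀² + n/σ²; posterior mean is the precision-weighted average of μ₀ and x̄.
σ₀² = 0.45² = 0.2025, σ² = 1.34² = 1.7956; σ² + n·σ₀² = 1.7956 + 9·0.2025 = 3.6181.
Posterior precision = 1/σ₀² + n/σ² = 1/0.2025 + 9/1.7956 = (σ² + n·σ₀²)/(σ₀²σ²) = 3.6181/(0.2025·1.7956); posterior variance σₙ² = σ₀²σ²/(σ² + n·σ₀²) = 0.2025·1.7956/3.6181 = 0.100497.
Posterior SD = √σₙ² = √(0.2025·1.7956/3.6181) = 0.3170.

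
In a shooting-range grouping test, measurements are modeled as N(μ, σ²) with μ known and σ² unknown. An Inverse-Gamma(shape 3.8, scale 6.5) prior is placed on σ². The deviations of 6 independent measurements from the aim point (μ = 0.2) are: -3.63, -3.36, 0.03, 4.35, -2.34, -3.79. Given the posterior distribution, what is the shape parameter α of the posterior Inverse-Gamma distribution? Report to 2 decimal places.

With known mean μ and an Inverse-Gamma(α, β) prior on σ², the Normal likelihood is conjugate: posterior is Inv-Gamma(α + n/2, β + Σ(xᵢ−μ)²/2).
Σ(xᵢ−μ)² = (-3.63)² + (-3.36)² + (0.03)² + (4.35)² + (-2.34)² + (-3.79)² = 63.2296.
Posterior: Inv-Gamma(3.8 + 6/2, 6.5 + 63.2296/2) = Inv-Gamma(6.80, 38.11480).
Posterior α = 6.80.

6.80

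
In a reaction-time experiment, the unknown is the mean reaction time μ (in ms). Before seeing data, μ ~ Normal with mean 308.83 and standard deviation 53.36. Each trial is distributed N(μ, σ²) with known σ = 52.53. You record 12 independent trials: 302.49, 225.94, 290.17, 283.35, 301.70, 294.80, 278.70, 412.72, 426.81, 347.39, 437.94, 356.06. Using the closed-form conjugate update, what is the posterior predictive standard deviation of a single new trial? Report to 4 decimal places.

54.5176

For Normal data with known variance σ², a Normal(μ₀, σ₀²) prior on μ is conjugate. Posterior precision = 1/σ₀² + n/σ²; posterior mean is the precision-weighted average of μ₀ and x̄.
σ₀² = 53.36² = 2847.2896, σ² = 52.53² = 2759.4009; σ² + n·σ₀² = 2759.4009 + 12·2847.2896 = 36926.8761.
Posterior precision = 1/σ₀² + n/σ² = 1/2847.2896 + 12/2759.4009 = (σ² + n·σ₀²)/(σ₀²σ²) = 36926.8761/(2847.2896·2759.4009); posterior variance σₙ² = σ₀²σ²/(σ² + n·σ₀²) = 2847.2896·2759.4009/36926.8761 = 212.766806.
Predictive variance for one new observation = σₙ² + σ² = 2847.2896·2759.4009/36926.8761 + 2759.4009 = σ²·(σ₀² + 36926.8761)/36926.8761 = 2759.4009·39774.1657/36926.8761 = 2972.167706; SD = √(2759.4009·39774.1657/36926.8761) = 54.5176.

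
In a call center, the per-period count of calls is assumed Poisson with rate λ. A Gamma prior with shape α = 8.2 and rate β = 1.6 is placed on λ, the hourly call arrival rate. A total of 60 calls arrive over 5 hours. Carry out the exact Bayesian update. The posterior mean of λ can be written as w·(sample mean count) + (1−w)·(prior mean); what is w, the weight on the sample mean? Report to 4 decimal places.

With a Gamma(shape α, rate β) prior, the Poisson likelihood is conjugate: the posterior is Gamma(α + ΣXᵢ, β + n).
Posterior mean = (α₀+S)/(β₀+n) = [n/(β₀+n)]·(S/n) + [β₀/(β₀+n)]·(α₀/β₀), so only n and β₀ enter the weight.
Weight on data w = n/(β₀+n) = 5/(1.6+5) = 5/6.6 = 0.7576.

0.7576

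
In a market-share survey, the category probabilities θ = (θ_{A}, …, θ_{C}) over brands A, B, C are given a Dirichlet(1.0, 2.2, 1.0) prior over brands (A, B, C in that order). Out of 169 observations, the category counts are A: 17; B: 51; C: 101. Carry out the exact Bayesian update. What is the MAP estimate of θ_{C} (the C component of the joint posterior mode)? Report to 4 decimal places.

0.5934

The Dirichlet prior is conjugate to the Multinomial likelihood: each posterior αⱼ = prior αⱼ + observed count nⱼ.
Posterior concentration: (18.0, 53.2, 102.0), total = 173.2.
Joint mode component: (α_{C}−1)/(Σα−K) = 101.0/170.2 = 0.5934.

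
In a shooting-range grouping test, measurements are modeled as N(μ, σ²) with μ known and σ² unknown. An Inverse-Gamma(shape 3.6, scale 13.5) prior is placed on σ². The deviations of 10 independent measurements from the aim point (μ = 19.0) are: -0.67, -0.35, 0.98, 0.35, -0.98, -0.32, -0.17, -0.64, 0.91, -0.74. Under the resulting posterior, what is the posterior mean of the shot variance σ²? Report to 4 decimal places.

2.0744

With known mean μ and an Inverse-Gamma(α, β) prior on σ², the Normal likelihood is conjugate: posterior is Inv-Gamma(α + n/2, β + Σ(xᵢ−μ)²/2).
Σ(xᵢ−μ)² = (-0.67)² + (-0.35)² + (0.98)² + (0.35)² + (-0.98)² + (-0.32)² + (-0.17)² + (-0.64)² + (0.91)² + (-0.74)² = 4.5313.
Posterior: Inv-Gamma(3.6 + 10/2, 13.5 + 4.5313/2) = Inv-Gamma(8.60, 15.76565).
E[σ²|data] = β/(α−1) = 15.76565/7.60 = 2.0744.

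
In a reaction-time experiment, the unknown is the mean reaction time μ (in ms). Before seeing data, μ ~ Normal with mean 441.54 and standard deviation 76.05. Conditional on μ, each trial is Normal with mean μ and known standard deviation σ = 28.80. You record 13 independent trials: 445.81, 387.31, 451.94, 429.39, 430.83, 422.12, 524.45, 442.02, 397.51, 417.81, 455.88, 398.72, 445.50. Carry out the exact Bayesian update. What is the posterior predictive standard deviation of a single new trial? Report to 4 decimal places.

29.8755

For Normal data with known variance σ², a Normal(μ₀, σ₀²) prior on μ is conjugate. Posterior precision = 1/σ₀² + n/σ²; posterior mean is the precision-weighted average of μ₀ and x̄.
σ₀² = 76.05² = 5783.6025, σ² = 28.80² = 829.44; σ² + n·σ₀² = 829.44 + 13·5783.6025 = 76016.2725.
Posterior precision = 1/σ₀² + n/σ² = 1/5783.6025 + 13/829.44 = (σ² + n·σ₀²)/(σ₀²σ²) = 76016.2725/(5783.6025·829.44); posterior variance σₙ² = σ₀²σ²/(σ² + n·σ₀²) = 5783.6025·829.44/76016.2725 = 63.106899.
Predictive variance for one new observation = σₙ² + σ² = 5783.6025·829.44/76016.2725 + 829.44 = σ²·(σ₀² + 76016.2725)/76016.2725 = 829.44·81799.875/76016.2725 = 892.546899; SD = √(829.44·81799.875/76016.2725) = 29.8755.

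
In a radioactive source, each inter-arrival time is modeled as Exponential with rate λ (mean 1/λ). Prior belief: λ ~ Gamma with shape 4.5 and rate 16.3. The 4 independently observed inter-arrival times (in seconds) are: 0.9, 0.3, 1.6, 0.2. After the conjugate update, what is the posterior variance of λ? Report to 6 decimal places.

With a Gamma(shape α, rate β) prior on the exponential rate λ, the posterior after n observations with total T = Σxᵢ is Gamma(α+n, β+T).
Sum of observations T = 3.0 seconds; n = 4.
Posterior: Gamma(4.5+4, 16.3+3.0) = Gamma(8.5, 19.3).
Var = α/β² = 0.022819.

0.022819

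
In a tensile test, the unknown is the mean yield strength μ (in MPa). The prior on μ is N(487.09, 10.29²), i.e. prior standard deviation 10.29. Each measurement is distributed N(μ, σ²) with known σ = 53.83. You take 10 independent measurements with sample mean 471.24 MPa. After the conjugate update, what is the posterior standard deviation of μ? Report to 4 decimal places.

8.8061

For Normal data with known variance σ², a Normal(μ₀, σ₀²) prior on μ is conjugate. Posterior precision = 1/σ₀² + n/σ²; posterior mean is the precision-weighted average of μ₀ and x̄.
σ₀² = 10.29² = 105.8841, σ² = 53.83² = 2897.6689; σ² + n·σ₀² = 2897.6689 + 10·105.8841 = 3956.5099.
Posterior precision = 1/σ₀² + n/σ² = 1/105.8841 + 10/2897.6689 = (σ² + n·σ₀²)/(σ₀²σ²) = 3956.5099/(105.8841·2897.6689); posterior variance σₙ² = σ₀²σ²/(σ² + n·σ₀²) = 105.8841·2897.6689/3956.5099 = 77.547402.
Posterior SD = √σₙ² = √(105.8841·2897.6689/3956.5099) = 8.8061.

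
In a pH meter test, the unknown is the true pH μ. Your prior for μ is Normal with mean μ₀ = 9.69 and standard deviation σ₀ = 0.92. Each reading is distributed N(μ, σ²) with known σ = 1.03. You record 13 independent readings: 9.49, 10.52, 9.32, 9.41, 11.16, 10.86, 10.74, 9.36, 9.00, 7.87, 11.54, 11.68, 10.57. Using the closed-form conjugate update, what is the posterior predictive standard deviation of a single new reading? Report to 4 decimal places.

For Normal data with known variance σ², a Normal(μ₀, σ₀²) prior on μ is conjugate. Posterior precision = 1/σ₀² + n/σ²; posterior mean is the precision-weighted average of μ₀ and x̄.
σ₀² = 0.92² = 0.8464, σ² = 1.03² = 1.0609; σ² + n·σ₀² = 1.0609 + 13·0.8464 = 12.0641.
Posterior precision = 1/σ₀² + n/σ² = 1/0.8464 + 13/1.0609 = (σ² + n·σ₀²)/(σ₀²σ²) = 12.0641/(0.8464·1.0609); posterior variance σₙ² = σ₀²σ²/(σ² + n·σ₀²) = 0.8464·1.0609/12.0641 = 0.074431.
Predictive variance for one new observation = σₙ² + σ² = 0.8464·1.0609/12.0641 + 1.0609 = σ²·(σ₀² + 12.0641)/12.0641 = 1.0609·12.9105/12.0641 = 1.135331; SD = √(1.0609·12.9105/12.0641) = 1.0655.

1.0655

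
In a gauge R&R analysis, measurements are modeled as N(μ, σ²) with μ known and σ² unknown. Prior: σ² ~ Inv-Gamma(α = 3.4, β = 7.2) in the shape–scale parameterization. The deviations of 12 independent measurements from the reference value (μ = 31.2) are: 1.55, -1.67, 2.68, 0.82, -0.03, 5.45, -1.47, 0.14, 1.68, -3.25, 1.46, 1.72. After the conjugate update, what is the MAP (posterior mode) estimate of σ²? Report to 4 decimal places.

3.7406

With known mean μ and an Inverse-Gamma(α, β) prior on σ², the Normal likelihood is conjugate: posterior is Inv-Gamma(α + n/2, β + Σ(xᵢ−μ)²/2).
Σ(xᵢ−μ)² = (1.55)² + (-1.67)² + (2.68)² + (0.82)² + (-0.03)² + (5.45)² + (-1.47)² + (0.14)² + (1.68)² + (-3.25)² + (1.46)² + (1.72)² = 63.4050.
Posterior: Inv-Gamma(3.4 + 12/2, 7.2 + 63.4050/2) = Inv-Gamma(9.40, 38.90250).
Mode = β/(α+1) = 38.90250/10.40 = 3.7406.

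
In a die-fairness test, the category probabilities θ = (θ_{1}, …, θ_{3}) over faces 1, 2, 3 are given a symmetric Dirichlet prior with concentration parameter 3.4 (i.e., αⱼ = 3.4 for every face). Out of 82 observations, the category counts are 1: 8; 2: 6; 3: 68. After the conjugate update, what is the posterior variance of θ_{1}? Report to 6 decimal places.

0.001163

The Dirichlet prior is conjugate to the Multinomial likelihood: each posterior αⱼ = prior αⱼ + observed count nⱼ.
Posterior concentration: (11.4, 9.4, 71.4), total = 92.2.
Var[θ_j] = α_j(Σα−α_j)/((Σα)²(Σα+1)) = 11.4·80.8/(92.2²·93.2) = 0.001163.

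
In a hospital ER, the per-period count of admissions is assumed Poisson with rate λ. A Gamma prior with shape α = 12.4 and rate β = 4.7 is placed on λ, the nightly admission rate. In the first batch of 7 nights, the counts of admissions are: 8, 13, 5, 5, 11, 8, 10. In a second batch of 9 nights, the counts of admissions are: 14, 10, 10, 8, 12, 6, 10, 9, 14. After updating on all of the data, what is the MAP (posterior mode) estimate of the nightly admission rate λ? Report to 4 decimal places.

With a Gamma(shape α, rate β) prior, the Poisson likelihood is conjugate: the posterior is Gamma(α + ΣXᵢ, β + n).
Batch 1: sum of counts S = 60 over n = 7 nights.
After batch 1: Gamma(α+S, β+n) = Gamma(12.4+60, 4.7+7) = Gamma(72.4, 11.7).
Batch 2: sum of counts S = 93 over n = 9 nights.
After batch 2: Gamma(α+S, β+n) = Gamma(72.4+93, 11.7+9) = Gamma(165.4, 20.7).
Mode of Gamma(α,β) for α≥1 is (α−1)/β = 164.4/20.7 = 7.9420.

7.9420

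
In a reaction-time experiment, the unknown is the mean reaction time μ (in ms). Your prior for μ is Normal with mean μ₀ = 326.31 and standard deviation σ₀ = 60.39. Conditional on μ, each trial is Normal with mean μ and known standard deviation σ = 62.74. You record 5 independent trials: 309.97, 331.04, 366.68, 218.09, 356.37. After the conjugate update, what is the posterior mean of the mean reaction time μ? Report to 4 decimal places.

For Normal data with known variance σ², a Normal(μ₀, σ₀²) prior on μ is conjugate. Posterior precision = 1/σ₀² + n/σ²; posterior mean is the precision-weighted average of μ₀ and x̄.
Σxᵢ = 309.97 + 331.04 + 366.68 + 218.09 + 356.37 = 1582.15, so n·x̄ = 1582.15.
σ₀² = 60.39² = 3646.9521, σ² = 62.74² = 3936.3076; σ² + n·σ₀² = 3936.3076 + 5·3646.9521 = 22171.0681.
Posterior mean = (μ₀/σ₀² + n·x̄/σ²)/(1/σ₀² + n/σ²) = (σ²·μ₀ + σ₀²·n·x̄)/(σ² + n·σ₀²) = (3936.3076·326.31 + 3646.9521·1582.15)/22171.0681 = 7054481.797971/22171.0681 = 318.1841.

318.1841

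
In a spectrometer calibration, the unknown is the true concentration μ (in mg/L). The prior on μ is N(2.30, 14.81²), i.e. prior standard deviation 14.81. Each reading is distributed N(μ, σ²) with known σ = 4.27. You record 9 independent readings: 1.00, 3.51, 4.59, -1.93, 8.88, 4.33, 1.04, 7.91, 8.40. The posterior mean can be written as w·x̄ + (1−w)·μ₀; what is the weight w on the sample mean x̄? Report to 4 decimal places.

0.9908

For Normal data with known variance σ², a Normal(μ₀, σ₀²) prior on μ is conjugate. Posterior precision = 1/σ₀² + n/σ²; posterior mean is the precision-weighted average of μ₀ and x̄.
σ₀² = 14.81² = 219.3361, σ² = 4.27² = 18.2329. Prior precision 1/σ₀² = 1/219.3361; data precision n/σ² = 9/18.2329.
w = (n/σ²)/(1/σ₀² + n/σ²) = n·σ₀²/(σ² + n·σ₀²) = 9·219.3361/(18.2329 + 9·219.3361) = 1974.0249/1992.2578 = 0.9908.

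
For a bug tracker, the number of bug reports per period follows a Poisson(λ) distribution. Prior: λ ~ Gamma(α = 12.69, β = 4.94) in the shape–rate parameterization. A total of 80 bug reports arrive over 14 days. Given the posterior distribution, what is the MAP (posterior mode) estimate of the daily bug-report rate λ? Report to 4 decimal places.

With a Gamma(shape α, rate β) prior, the Poisson likelihood is conjugate: the posterior is Gamma(α + ΣXᵢ, β + n).
Posterior: Gamma(α+S, β+n) = Gamma(12.69+80, 4.94+14) = Gamma(92.69, 18.94).
Mode of Gamma(α,β) for α≥1 is (α−1)/β = 91.69/18.94 = 4.8411.

4.8411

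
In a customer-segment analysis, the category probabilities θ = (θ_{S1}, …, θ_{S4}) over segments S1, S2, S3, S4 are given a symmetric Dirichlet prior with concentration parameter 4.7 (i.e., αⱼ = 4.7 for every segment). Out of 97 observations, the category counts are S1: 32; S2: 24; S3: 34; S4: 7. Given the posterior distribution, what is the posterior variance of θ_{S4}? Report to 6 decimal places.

The Dirichlet prior is conjugate to the Multinomial likelihood: each posterior αⱼ = prior αⱼ + observed count nⱼ.
Posterior concentration: (36.7, 28.7, 38.7, 11.7), total = 115.8.
Var[θ_j] = α_j(Σα−α_j)/((Σα)²(Σα+1)) = 11.7·104.1/(115.8²·116.8) = 0.000778.

0.000778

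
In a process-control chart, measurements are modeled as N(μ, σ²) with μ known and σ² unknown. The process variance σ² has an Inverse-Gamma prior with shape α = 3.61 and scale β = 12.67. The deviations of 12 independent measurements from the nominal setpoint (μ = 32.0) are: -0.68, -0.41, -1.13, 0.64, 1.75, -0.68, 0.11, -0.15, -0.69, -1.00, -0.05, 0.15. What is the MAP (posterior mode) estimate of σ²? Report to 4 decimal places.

With known mean μ and an Inverse-Gamma(α, β) prior on σ², the Normal likelihood is conjugate: posterior is Inv-Gamma(α + n/2, β + Σ(xᵢ−μ)²/2).
Σ(xᵢ−μ)² = (-0.68)² + (-0.41)² + (-1.13)² + (0.64)² + (1.75)² + (-0.68)² + (0.11)² + (-0.15)² + (-0.69)² + (-1.00)² + (-0.05)² + (0.15)² = 7.3776.
Posterior: Inv-Gamma(3.61 + 12/2, 12.67 + 7.3776/2) = Inv-Gamma(9.61, 16.35880).
Mode = β/(α+1) = 16.35880/10.61 = 1.5418.

1.5418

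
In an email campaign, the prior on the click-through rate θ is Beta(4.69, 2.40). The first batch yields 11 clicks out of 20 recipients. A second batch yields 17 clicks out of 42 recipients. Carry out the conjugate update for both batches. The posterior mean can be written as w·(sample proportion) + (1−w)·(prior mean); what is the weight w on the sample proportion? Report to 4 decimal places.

The Beta prior is conjugate to a Binomial/Bernoulli likelihood; the update adds successes to α and failures to β.
Total number of recipients: n = 20 + 42 = 62.
Posterior mean = (α₀+k)/(α₀+β₀+n) = [n/(α₀+β₀+n)]·(k/n) + [(α₀+β₀)/(α₀+β₀+n)]·α₀/(α₀+β₀), so only n and the prior enter the weight.
The weight on the data is w = n/(α₀+β₀+n) = 62/(4.69+2.40+62) = 62/69.09 = 0.8974.

0.8974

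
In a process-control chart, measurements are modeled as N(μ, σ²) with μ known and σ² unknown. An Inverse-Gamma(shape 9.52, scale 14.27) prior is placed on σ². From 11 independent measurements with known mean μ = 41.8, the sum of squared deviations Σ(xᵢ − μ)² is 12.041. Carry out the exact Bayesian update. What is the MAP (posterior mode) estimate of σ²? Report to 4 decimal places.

1.2666

With known mean μ and an Inverse-Gamma(α, β) prior on σ², the Normal likelihood is conjugate: posterior is Inv-Gamma(α + n/2, β + Σ(xᵢ−μ)²/2).
Posterior: Inv-Gamma(9.52 + 11/2, 14.27 + 12.041/2) = Inv-Gamma(15.02, 20.2905).
Mode = β/(α+1) = 20.2905/16.02 = 1.2666.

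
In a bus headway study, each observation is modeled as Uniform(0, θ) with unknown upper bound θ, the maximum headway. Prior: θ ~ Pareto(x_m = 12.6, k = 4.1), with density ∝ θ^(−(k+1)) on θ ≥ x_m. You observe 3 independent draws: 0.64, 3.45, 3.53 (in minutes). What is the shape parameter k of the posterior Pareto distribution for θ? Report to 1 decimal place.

A Pareto(scale x_m, shape k) prior on the upper bound θ of Uniform(0, θ) is conjugate: posterior is Pareto(max(x_m, max xᵢ), k + n).
Sample maximum = 3.53; prior scale x_m = 12.6 → posterior scale = max = 12.60.
Posterior shape = 4.1 + 3 = 7.1.
Posterior shape k = 7.1.

7.1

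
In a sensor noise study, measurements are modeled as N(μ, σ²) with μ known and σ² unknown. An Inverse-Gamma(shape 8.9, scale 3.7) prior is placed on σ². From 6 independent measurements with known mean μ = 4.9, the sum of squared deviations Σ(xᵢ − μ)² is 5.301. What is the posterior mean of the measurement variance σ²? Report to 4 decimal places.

With known mean μ and an Inverse-Gamma(α, β) prior on σ², the Normal likelihood is conjugate: posterior is Inv-Gamma(α + n/2, β + Σ(xᵢ−μ)²/2).
Posterior: Inv-Gamma(8.9 + 6/2, 3.7 + 5.301/2) = Inv-Gamma(11.90, 6.3505).
E[σ²|data] = β/(α−1) = 6.3505/10.90 = 0.5826.

0.5826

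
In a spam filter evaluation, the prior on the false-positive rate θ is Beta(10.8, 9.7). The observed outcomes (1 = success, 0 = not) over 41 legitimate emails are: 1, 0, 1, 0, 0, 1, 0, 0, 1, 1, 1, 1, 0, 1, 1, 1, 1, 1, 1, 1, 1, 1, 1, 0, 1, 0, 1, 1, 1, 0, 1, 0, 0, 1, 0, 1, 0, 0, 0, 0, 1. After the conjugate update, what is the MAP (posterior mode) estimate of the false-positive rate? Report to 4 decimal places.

The Beta prior is conjugate to a Binomial/Bernoulli likelihood; the update adds successes to α and failures to β.
Posterior: Beta(α+k, β+n−k) = Beta(10.8+25, 9.7+16) = Beta(35.8, 25.7).
Mode of Beta(a,b) for a,b>1 is (a−1)/(a+b−2) = 34.8/59.5 = 0.5849.

0.5849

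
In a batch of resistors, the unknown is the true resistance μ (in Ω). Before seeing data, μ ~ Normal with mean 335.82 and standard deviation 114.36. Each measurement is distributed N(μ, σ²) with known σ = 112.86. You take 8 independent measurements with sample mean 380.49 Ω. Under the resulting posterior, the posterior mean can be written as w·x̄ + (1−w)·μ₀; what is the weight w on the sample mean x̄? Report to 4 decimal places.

For Normal data with known variance σ², a Normal(μ₀, σ₀²) prior on μ is conjugate. Posterior precision = 1/σ₀² + n/σ²; posterior mean is the precision-weighted average of μ₀ and x̄.
σ₀² = 114.36² = 13078.2096, σ² = 112.86² = 12737.3796. Prior precision 1/σ₀² = 1/13078.2096; data precision n/σ² = 8/12737.3796.
w = (n/σ²)/(1/σ₀² + n/σ²) = n·σ₀²/(σ² + n·σ₀²) = 8·13078.2096/(12737.3796 + 8·13078.2096) = 104625.6768/117363.0564 = 0.8915.

0.8915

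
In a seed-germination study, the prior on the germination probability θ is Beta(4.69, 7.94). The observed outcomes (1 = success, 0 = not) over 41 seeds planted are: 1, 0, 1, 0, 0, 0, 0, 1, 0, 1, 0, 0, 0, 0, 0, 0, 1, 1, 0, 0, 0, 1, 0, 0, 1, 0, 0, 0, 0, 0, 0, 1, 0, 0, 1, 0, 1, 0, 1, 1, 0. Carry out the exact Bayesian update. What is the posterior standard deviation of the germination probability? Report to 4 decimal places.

The Beta prior is conjugate to a Binomial/Bernoulli likelihood; the update adds successes to α and failures to β.
Posterior: Beta(α+k, β+n−k) = Beta(4.69+13, 7.94+28) = Beta(17.69, 35.94).
Var = αβ/((α+β)²(α+β+1)) = 17.69·35.94/(53.63²·54.63) = 0.00404631; SD = √0.00404631 = 0.0636.

0.0636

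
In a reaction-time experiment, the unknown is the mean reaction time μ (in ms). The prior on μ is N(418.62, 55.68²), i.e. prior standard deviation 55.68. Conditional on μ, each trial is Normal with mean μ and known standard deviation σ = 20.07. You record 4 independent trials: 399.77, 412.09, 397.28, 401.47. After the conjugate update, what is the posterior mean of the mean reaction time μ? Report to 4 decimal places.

403.1548

For Normal data with known variance σ², a Normal(μ₀, σ₀²) prior on μ is conjugate. Posterior precision = 1/σ₀² + n/σ²; posterior mean is the precision-weighted average of μ₀ and x̄.
Σxᵢ = 399.77 + 412.09 + 397.28 + 401.47 = 1610.61, so n·x̄ = 1610.61.
σ₀² = 55.68² = 3100.2624, σ² = 20.07² = 402.8049; σ² + n·σ₀² = 402.8049 + 4·3100.2624 = 12803.8545.
Posterior mean = (μ₀/σ₀² + n·x̄/σ²)/(1/σ₀² + n/σ²) = (σ²·μ₀ + σ₀²·n·x̄)/(σ² + n·σ₀²) = (402.8049·418.62 + 3100.2624·1610.61)/12803.8545 = 5161935.811302/12803.8545 = 403.1548.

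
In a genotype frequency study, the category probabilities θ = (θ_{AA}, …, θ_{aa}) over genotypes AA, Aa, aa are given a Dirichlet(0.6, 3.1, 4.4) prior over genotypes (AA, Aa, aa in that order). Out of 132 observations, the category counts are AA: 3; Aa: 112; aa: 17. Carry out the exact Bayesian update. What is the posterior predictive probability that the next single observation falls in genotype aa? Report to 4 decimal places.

0.1527

The Dirichlet prior is conjugate to the Multinomial likelihood: each posterior αⱼ = prior αⱼ + observed count nⱼ.
Posterior concentration: (3.6, 115.1, 21.4), total = 140.1.
P(next = aa | data) = α_{aa}/Σα = 0.1527.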